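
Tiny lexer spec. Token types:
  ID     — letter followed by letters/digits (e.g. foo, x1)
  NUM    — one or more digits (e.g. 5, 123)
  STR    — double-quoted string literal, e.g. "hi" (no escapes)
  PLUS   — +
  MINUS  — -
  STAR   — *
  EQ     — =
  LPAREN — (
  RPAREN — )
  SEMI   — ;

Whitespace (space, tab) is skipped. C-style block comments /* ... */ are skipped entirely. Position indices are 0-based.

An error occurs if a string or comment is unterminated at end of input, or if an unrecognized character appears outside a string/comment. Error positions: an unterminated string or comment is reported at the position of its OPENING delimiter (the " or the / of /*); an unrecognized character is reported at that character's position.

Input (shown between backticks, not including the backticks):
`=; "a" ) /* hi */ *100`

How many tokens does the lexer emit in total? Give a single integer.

Answer: 6

Derivation:
pos=0: emit EQ '='
pos=1: emit SEMI ';'
pos=3: enter STRING mode
pos=3: emit STR "a" (now at pos=6)
pos=7: emit RPAREN ')'
pos=9: enter COMMENT mode (saw '/*')
exit COMMENT mode (now at pos=17)
pos=18: emit STAR '*'
pos=19: emit NUM '100' (now at pos=22)
DONE. 6 tokens: [EQ, SEMI, STR, RPAREN, STAR, NUM]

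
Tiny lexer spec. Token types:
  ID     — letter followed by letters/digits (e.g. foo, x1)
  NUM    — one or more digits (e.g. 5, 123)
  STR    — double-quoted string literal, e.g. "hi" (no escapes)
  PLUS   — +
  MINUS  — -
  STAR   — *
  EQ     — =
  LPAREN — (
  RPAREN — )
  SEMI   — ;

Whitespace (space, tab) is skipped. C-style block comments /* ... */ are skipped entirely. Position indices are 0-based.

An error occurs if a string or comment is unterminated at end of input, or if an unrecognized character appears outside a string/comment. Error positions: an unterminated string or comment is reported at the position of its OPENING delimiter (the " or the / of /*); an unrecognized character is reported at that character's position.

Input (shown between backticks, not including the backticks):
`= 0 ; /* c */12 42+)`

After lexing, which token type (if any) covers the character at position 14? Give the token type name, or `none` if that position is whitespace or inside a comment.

pos=0: emit EQ '='
pos=2: emit NUM '0' (now at pos=3)
pos=4: emit SEMI ';'
pos=6: enter COMMENT mode (saw '/*')
exit COMMENT mode (now at pos=13)
pos=13: emit NUM '12' (now at pos=15)
pos=16: emit NUM '42' (now at pos=18)
pos=18: emit PLUS '+'
pos=19: emit RPAREN ')'
DONE. 7 tokens: [EQ, NUM, SEMI, NUM, NUM, PLUS, RPAREN]
Position 14: char is '2' -> NUM

Answer: NUM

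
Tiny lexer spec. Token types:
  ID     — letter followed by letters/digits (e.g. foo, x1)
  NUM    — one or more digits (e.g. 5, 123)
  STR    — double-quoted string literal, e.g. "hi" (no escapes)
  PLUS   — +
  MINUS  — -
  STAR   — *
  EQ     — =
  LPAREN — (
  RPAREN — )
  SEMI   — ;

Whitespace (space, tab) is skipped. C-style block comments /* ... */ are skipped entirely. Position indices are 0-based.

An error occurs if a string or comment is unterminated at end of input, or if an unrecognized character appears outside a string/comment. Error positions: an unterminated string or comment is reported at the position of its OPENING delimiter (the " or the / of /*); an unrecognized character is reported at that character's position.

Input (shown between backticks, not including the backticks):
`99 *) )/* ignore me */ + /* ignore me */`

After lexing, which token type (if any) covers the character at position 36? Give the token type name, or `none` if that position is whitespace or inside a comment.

Answer: none

Derivation:
pos=0: emit NUM '99' (now at pos=2)
pos=3: emit STAR '*'
pos=4: emit RPAREN ')'
pos=6: emit RPAREN ')'
pos=7: enter COMMENT mode (saw '/*')
exit COMMENT mode (now at pos=22)
pos=23: emit PLUS '+'
pos=25: enter COMMENT mode (saw '/*')
exit COMMENT mode (now at pos=40)
DONE. 5 tokens: [NUM, STAR, RPAREN, RPAREN, PLUS]
Position 36: char is 'e' -> none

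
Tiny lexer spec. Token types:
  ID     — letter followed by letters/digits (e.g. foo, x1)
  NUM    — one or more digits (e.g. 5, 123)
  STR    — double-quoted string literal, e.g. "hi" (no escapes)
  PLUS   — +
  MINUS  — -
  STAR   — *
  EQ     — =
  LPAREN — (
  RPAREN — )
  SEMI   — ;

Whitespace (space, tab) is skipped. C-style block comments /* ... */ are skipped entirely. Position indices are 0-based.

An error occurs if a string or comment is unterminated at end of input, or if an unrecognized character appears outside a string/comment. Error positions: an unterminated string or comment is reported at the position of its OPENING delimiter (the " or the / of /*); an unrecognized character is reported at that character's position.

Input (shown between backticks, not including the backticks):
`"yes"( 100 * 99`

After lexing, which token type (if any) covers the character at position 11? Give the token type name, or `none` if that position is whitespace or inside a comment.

Answer: STAR

Derivation:
pos=0: enter STRING mode
pos=0: emit STR "yes" (now at pos=5)
pos=5: emit LPAREN '('
pos=7: emit NUM '100' (now at pos=10)
pos=11: emit STAR '*'
pos=13: emit NUM '99' (now at pos=15)
DONE. 5 tokens: [STR, LPAREN, NUM, STAR, NUM]
Position 11: char is '*' -> STAR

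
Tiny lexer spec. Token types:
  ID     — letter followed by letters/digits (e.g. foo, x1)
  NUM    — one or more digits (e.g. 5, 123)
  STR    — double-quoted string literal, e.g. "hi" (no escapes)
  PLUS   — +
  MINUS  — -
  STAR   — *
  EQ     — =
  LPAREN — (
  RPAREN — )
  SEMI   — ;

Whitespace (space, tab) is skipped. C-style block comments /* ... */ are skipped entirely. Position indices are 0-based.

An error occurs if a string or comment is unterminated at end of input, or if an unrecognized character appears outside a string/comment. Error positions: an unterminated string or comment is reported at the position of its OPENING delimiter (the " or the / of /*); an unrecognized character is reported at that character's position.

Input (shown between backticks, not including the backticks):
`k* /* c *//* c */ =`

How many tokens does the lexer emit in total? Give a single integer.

pos=0: emit ID 'k' (now at pos=1)
pos=1: emit STAR '*'
pos=3: enter COMMENT mode (saw '/*')
exit COMMENT mode (now at pos=10)
pos=10: enter COMMENT mode (saw '/*')
exit COMMENT mode (now at pos=17)
pos=18: emit EQ '='
DONE. 3 tokens: [ID, STAR, EQ]

Answer: 3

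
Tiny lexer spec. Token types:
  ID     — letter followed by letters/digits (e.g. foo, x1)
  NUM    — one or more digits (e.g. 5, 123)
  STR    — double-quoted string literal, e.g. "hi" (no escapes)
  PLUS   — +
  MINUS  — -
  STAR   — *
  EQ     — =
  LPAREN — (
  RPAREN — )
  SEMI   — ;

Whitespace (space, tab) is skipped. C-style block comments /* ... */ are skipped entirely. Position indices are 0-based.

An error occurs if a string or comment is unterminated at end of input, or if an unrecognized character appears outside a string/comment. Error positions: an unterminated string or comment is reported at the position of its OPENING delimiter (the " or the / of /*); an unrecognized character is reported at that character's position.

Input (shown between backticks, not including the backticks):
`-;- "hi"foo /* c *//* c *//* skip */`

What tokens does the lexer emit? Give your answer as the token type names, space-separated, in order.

Answer: MINUS SEMI MINUS STR ID

Derivation:
pos=0: emit MINUS '-'
pos=1: emit SEMI ';'
pos=2: emit MINUS '-'
pos=4: enter STRING mode
pos=4: emit STR "hi" (now at pos=8)
pos=8: emit ID 'foo' (now at pos=11)
pos=12: enter COMMENT mode (saw '/*')
exit COMMENT mode (now at pos=19)
pos=19: enter COMMENT mode (saw '/*')
exit COMMENT mode (now at pos=26)
pos=26: enter COMMENT mode (saw '/*')
exit COMMENT mode (now at pos=36)
DONE. 5 tokens: [MINUS, SEMI, MINUS, STR, ID]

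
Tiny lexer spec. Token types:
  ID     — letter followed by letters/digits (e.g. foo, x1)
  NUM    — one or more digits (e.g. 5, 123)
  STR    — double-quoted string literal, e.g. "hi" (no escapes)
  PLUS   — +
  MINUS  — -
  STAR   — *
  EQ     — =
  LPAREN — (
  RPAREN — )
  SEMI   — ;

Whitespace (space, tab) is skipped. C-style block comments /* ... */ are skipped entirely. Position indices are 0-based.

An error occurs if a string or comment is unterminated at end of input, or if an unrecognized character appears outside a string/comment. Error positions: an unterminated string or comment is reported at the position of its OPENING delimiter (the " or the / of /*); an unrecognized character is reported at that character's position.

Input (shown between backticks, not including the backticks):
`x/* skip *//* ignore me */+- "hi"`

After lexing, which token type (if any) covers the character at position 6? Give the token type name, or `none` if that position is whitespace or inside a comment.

Answer: none

Derivation:
pos=0: emit ID 'x' (now at pos=1)
pos=1: enter COMMENT mode (saw '/*')
exit COMMENT mode (now at pos=11)
pos=11: enter COMMENT mode (saw '/*')
exit COMMENT mode (now at pos=26)
pos=26: emit PLUS '+'
pos=27: emit MINUS '-'
pos=29: enter STRING mode
pos=29: emit STR "hi" (now at pos=33)
DONE. 4 tokens: [ID, PLUS, MINUS, STR]
Position 6: char is 'i' -> none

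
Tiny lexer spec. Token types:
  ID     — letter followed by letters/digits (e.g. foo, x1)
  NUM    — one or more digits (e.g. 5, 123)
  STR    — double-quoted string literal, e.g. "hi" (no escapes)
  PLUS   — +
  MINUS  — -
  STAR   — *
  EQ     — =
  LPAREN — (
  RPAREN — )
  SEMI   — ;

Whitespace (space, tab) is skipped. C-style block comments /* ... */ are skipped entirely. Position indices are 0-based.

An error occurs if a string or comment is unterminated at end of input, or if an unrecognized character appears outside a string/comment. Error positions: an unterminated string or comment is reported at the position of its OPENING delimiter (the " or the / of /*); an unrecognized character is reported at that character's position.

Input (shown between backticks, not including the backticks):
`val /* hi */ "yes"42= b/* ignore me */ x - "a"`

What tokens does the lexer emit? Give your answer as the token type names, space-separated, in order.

pos=0: emit ID 'val' (now at pos=3)
pos=4: enter COMMENT mode (saw '/*')
exit COMMENT mode (now at pos=12)
pos=13: enter STRING mode
pos=13: emit STR "yes" (now at pos=18)
pos=18: emit NUM '42' (now at pos=20)
pos=20: emit EQ '='
pos=22: emit ID 'b' (now at pos=23)
pos=23: enter COMMENT mode (saw '/*')
exit COMMENT mode (now at pos=38)
pos=39: emit ID 'x' (now at pos=40)
pos=41: emit MINUS '-'
pos=43: enter STRING mode
pos=43: emit STR "a" (now at pos=46)
DONE. 8 tokens: [ID, STR, NUM, EQ, ID, ID, MINUS, STR]

Answer: ID STR NUM EQ ID ID MINUS STR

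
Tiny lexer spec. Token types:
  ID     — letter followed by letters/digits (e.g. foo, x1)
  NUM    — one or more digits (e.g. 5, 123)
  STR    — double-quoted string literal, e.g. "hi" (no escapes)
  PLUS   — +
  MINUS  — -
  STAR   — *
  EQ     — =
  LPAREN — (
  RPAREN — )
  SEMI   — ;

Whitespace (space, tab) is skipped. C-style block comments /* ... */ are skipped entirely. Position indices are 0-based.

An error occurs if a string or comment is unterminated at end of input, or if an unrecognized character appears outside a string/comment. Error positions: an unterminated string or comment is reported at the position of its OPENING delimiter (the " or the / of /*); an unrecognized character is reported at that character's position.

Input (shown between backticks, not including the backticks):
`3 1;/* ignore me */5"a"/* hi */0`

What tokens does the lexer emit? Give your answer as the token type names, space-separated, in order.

Answer: NUM NUM SEMI NUM STR NUM

Derivation:
pos=0: emit NUM '3' (now at pos=1)
pos=2: emit NUM '1' (now at pos=3)
pos=3: emit SEMI ';'
pos=4: enter COMMENT mode (saw '/*')
exit COMMENT mode (now at pos=19)
pos=19: emit NUM '5' (now at pos=20)
pos=20: enter STRING mode
pos=20: emit STR "a" (now at pos=23)
pos=23: enter COMMENT mode (saw '/*')
exit COMMENT mode (now at pos=31)
pos=31: emit NUM '0' (now at pos=32)
DONE. 6 tokens: [NUM, NUM, SEMI, NUM, STR, NUM]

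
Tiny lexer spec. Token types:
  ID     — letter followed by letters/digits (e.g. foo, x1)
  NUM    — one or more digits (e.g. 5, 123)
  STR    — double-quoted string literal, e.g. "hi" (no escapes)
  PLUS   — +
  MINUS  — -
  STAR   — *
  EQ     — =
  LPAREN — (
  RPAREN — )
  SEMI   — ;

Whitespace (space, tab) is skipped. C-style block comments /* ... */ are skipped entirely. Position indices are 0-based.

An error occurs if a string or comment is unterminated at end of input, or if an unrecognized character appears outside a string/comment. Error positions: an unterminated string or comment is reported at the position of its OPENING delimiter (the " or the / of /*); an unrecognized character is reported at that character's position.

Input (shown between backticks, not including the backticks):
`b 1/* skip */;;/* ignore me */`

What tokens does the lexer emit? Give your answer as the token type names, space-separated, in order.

pos=0: emit ID 'b' (now at pos=1)
pos=2: emit NUM '1' (now at pos=3)
pos=3: enter COMMENT mode (saw '/*')
exit COMMENT mode (now at pos=13)
pos=13: emit SEMI ';'
pos=14: emit SEMI ';'
pos=15: enter COMMENT mode (saw '/*')
exit COMMENT mode (now at pos=30)
DONE. 4 tokens: [ID, NUM, SEMI, SEMI]

Answer: ID NUM SEMI SEMI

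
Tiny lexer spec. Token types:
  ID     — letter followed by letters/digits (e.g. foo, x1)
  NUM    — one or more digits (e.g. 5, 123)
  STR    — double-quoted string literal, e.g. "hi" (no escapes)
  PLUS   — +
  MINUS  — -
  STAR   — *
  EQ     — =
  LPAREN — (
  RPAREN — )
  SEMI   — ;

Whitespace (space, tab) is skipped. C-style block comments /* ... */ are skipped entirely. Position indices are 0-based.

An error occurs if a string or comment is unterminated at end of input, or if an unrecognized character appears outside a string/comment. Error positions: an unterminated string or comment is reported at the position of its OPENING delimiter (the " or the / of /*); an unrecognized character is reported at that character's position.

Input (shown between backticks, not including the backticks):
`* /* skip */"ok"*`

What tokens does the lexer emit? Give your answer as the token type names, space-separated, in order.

Answer: STAR STR STAR

Derivation:
pos=0: emit STAR '*'
pos=2: enter COMMENT mode (saw '/*')
exit COMMENT mode (now at pos=12)
pos=12: enter STRING mode
pos=12: emit STR "ok" (now at pos=16)
pos=16: emit STAR '*'
DONE. 3 tokens: [STAR, STR, STAR]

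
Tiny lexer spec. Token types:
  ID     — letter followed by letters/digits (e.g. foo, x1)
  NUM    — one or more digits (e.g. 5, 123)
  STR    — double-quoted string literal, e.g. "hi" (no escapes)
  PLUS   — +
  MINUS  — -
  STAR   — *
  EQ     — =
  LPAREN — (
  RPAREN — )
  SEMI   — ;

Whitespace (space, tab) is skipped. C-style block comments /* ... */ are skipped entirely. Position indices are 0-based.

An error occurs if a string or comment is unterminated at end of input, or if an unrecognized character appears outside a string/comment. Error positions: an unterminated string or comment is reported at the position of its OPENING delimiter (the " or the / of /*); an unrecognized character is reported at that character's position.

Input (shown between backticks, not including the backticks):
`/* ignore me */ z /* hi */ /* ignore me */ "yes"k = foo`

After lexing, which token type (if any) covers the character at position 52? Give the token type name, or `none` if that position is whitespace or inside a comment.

pos=0: enter COMMENT mode (saw '/*')
exit COMMENT mode (now at pos=15)
pos=16: emit ID 'z' (now at pos=17)
pos=18: enter COMMENT mode (saw '/*')
exit COMMENT mode (now at pos=26)
pos=27: enter COMMENT mode (saw '/*')
exit COMMENT mode (now at pos=42)
pos=43: enter STRING mode
pos=43: emit STR "yes" (now at pos=48)
pos=48: emit ID 'k' (now at pos=49)
pos=50: emit EQ '='
pos=52: emit ID 'foo' (now at pos=55)
DONE. 5 tokens: [ID, STR, ID, EQ, ID]
Position 52: char is 'f' -> ID

Answer: ID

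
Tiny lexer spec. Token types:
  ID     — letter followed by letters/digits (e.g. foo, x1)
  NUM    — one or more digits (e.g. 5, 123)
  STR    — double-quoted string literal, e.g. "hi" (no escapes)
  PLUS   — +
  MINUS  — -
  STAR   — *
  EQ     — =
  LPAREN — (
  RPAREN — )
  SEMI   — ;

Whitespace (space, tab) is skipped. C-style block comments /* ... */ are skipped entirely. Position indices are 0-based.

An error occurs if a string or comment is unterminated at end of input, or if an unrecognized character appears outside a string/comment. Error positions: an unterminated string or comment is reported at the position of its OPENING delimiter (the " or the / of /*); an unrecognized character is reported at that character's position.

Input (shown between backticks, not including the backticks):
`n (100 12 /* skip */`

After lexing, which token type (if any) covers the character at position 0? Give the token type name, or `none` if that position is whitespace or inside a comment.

pos=0: emit ID 'n' (now at pos=1)
pos=2: emit LPAREN '('
pos=3: emit NUM '100' (now at pos=6)
pos=7: emit NUM '12' (now at pos=9)
pos=10: enter COMMENT mode (saw '/*')
exit COMMENT mode (now at pos=20)
DONE. 4 tokens: [ID, LPAREN, NUM, NUM]
Position 0: char is 'n' -> ID

Answer: ID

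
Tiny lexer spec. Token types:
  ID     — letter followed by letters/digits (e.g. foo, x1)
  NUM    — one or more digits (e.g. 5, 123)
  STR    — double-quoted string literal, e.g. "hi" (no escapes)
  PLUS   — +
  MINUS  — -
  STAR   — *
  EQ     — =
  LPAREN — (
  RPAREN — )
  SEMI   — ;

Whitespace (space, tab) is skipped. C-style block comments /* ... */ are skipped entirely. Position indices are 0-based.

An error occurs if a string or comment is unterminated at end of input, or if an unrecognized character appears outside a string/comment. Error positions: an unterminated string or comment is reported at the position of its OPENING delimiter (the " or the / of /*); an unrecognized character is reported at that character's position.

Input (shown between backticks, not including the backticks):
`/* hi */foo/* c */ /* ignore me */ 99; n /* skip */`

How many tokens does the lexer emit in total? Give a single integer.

Answer: 4

Derivation:
pos=0: enter COMMENT mode (saw '/*')
exit COMMENT mode (now at pos=8)
pos=8: emit ID 'foo' (now at pos=11)
pos=11: enter COMMENT mode (saw '/*')
exit COMMENT mode (now at pos=18)
pos=19: enter COMMENT mode (saw '/*')
exit COMMENT mode (now at pos=34)
pos=35: emit NUM '99' (now at pos=37)
pos=37: emit SEMI ';'
pos=39: emit ID 'n' (now at pos=40)
pos=41: enter COMMENT mode (saw '/*')
exit COMMENT mode (now at pos=51)
DONE. 4 tokens: [ID, NUM, SEMI, ID]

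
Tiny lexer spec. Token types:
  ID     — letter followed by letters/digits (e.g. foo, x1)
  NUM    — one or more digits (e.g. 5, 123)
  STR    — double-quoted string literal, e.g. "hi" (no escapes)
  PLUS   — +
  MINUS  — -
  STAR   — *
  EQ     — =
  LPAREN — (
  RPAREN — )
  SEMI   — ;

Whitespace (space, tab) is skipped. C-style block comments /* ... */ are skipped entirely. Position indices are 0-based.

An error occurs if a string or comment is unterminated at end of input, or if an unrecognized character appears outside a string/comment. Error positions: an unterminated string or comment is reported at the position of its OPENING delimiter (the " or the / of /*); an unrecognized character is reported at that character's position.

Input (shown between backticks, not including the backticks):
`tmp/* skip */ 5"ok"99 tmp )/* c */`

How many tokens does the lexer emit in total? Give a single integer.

pos=0: emit ID 'tmp' (now at pos=3)
pos=3: enter COMMENT mode (saw '/*')
exit COMMENT mode (now at pos=13)
pos=14: emit NUM '5' (now at pos=15)
pos=15: enter STRING mode
pos=15: emit STR "ok" (now at pos=19)
pos=19: emit NUM '99' (now at pos=21)
pos=22: emit ID 'tmp' (now at pos=25)
pos=26: emit RPAREN ')'
pos=27: enter COMMENT mode (saw '/*')
exit COMMENT mode (now at pos=34)
DONE. 6 tokens: [ID, NUM, STR, NUM, ID, RPAREN]

Answer: 6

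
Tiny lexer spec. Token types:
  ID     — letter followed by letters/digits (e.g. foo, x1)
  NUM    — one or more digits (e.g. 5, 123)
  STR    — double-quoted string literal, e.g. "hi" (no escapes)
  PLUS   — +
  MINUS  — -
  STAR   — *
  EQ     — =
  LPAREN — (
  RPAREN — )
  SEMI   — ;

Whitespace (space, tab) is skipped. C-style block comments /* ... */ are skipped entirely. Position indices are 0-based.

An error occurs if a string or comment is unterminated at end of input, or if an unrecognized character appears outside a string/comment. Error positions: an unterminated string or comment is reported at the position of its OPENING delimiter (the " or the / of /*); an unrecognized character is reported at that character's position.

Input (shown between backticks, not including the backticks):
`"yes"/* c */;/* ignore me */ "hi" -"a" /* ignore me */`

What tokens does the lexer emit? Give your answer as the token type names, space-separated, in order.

Answer: STR SEMI STR MINUS STR

Derivation:
pos=0: enter STRING mode
pos=0: emit STR "yes" (now at pos=5)
pos=5: enter COMMENT mode (saw '/*')
exit COMMENT mode (now at pos=12)
pos=12: emit SEMI ';'
pos=13: enter COMMENT mode (saw '/*')
exit COMMENT mode (now at pos=28)
pos=29: enter STRING mode
pos=29: emit STR "hi" (now at pos=33)
pos=34: emit MINUS '-'
pos=35: enter STRING mode
pos=35: emit STR "a" (now at pos=38)
pos=39: enter COMMENT mode (saw '/*')
exit COMMENT mode (now at pos=54)
DONE. 5 tokens: [STR, SEMI, STR, MINUS, STR]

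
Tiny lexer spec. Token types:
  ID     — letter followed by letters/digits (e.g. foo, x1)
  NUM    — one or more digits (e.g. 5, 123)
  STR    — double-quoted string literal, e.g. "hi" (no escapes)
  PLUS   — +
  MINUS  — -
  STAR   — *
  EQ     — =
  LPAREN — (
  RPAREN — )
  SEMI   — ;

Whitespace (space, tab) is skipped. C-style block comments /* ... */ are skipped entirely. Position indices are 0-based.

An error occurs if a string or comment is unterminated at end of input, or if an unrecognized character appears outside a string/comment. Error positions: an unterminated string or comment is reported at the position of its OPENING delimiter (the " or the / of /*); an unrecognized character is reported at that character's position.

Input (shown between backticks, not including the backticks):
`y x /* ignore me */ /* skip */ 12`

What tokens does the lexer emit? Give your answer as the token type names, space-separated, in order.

pos=0: emit ID 'y' (now at pos=1)
pos=2: emit ID 'x' (now at pos=3)
pos=4: enter COMMENT mode (saw '/*')
exit COMMENT mode (now at pos=19)
pos=20: enter COMMENT mode (saw '/*')
exit COMMENT mode (now at pos=30)
pos=31: emit NUM '12' (now at pos=33)
DONE. 3 tokens: [ID, ID, NUM]

Answer: ID ID NUM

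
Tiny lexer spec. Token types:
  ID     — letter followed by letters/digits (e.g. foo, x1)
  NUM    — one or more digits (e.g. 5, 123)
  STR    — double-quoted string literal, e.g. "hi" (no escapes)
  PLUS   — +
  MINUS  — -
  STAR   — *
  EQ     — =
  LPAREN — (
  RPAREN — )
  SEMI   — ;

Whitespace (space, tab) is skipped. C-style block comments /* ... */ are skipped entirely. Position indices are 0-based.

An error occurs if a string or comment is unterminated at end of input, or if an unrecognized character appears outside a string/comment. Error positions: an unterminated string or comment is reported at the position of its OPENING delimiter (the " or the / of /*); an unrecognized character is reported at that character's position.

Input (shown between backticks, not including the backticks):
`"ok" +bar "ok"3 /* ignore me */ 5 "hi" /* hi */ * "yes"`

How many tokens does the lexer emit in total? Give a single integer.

pos=0: enter STRING mode
pos=0: emit STR "ok" (now at pos=4)
pos=5: emit PLUS '+'
pos=6: emit ID 'bar' (now at pos=9)
pos=10: enter STRING mode
pos=10: emit STR "ok" (now at pos=14)
pos=14: emit NUM '3' (now at pos=15)
pos=16: enter COMMENT mode (saw '/*')
exit COMMENT mode (now at pos=31)
pos=32: emit NUM '5' (now at pos=33)
pos=34: enter STRING mode
pos=34: emit STR "hi" (now at pos=38)
pos=39: enter COMMENT mode (saw '/*')
exit COMMENT mode (now at pos=47)
pos=48: emit STAR '*'
pos=50: enter STRING mode
pos=50: emit STR "yes" (now at pos=55)
DONE. 9 tokens: [STR, PLUS, ID, STR, NUM, NUM, STR, STAR, STR]

Answer: 9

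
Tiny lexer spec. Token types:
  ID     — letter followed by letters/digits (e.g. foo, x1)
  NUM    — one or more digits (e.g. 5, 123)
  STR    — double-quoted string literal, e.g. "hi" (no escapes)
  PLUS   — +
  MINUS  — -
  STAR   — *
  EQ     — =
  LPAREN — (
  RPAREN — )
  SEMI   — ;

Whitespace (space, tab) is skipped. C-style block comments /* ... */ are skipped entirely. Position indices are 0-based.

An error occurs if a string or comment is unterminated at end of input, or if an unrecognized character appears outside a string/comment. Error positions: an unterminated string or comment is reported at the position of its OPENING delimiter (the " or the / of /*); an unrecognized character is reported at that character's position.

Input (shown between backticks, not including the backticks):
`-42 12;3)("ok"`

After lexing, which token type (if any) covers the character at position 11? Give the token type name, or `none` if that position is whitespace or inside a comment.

Answer: STR

Derivation:
pos=0: emit MINUS '-'
pos=1: emit NUM '42' (now at pos=3)
pos=4: emit NUM '12' (now at pos=6)
pos=6: emit SEMI ';'
pos=7: emit NUM '3' (now at pos=8)
pos=8: emit RPAREN ')'
pos=9: emit LPAREN '('
pos=10: enter STRING mode
pos=10: emit STR "ok" (now at pos=14)
DONE. 8 tokens: [MINUS, NUM, NUM, SEMI, NUM, RPAREN, LPAREN, STR]
Position 11: char is 'o' -> STR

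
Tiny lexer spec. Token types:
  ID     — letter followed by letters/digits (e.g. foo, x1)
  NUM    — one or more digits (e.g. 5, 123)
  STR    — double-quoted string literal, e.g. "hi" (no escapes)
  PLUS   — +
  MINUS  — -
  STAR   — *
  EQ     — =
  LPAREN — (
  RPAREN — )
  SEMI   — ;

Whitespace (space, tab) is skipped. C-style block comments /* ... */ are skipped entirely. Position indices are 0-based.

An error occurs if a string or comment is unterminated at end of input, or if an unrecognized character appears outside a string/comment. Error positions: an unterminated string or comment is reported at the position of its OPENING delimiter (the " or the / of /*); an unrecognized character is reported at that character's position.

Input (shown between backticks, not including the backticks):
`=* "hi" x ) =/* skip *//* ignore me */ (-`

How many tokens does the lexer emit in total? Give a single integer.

Answer: 8

Derivation:
pos=0: emit EQ '='
pos=1: emit STAR '*'
pos=3: enter STRING mode
pos=3: emit STR "hi" (now at pos=7)
pos=8: emit ID 'x' (now at pos=9)
pos=10: emit RPAREN ')'
pos=12: emit EQ '='
pos=13: enter COMMENT mode (saw '/*')
exit COMMENT mode (now at pos=23)
pos=23: enter COMMENT mode (saw '/*')
exit COMMENT mode (now at pos=38)
pos=39: emit LPAREN '('
pos=40: emit MINUS '-'
DONE. 8 tokens: [EQ, STAR, STR, ID, RPAREN, EQ, LPAREN, MINUS]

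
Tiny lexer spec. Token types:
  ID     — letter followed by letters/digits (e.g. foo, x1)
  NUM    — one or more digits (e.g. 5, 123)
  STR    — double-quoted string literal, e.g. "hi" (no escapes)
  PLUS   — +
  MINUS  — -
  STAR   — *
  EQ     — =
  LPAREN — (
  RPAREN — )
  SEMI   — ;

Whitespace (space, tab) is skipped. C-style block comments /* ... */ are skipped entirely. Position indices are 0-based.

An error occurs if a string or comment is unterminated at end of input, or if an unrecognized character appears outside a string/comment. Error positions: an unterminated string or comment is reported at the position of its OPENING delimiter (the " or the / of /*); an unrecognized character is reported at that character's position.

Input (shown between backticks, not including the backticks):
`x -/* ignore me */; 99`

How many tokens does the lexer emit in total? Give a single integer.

Answer: 4

Derivation:
pos=0: emit ID 'x' (now at pos=1)
pos=2: emit MINUS '-'
pos=3: enter COMMENT mode (saw '/*')
exit COMMENT mode (now at pos=18)
pos=18: emit SEMI ';'
pos=20: emit NUM '99' (now at pos=22)
DONE. 4 tokens: [ID, MINUS, SEMI, NUM]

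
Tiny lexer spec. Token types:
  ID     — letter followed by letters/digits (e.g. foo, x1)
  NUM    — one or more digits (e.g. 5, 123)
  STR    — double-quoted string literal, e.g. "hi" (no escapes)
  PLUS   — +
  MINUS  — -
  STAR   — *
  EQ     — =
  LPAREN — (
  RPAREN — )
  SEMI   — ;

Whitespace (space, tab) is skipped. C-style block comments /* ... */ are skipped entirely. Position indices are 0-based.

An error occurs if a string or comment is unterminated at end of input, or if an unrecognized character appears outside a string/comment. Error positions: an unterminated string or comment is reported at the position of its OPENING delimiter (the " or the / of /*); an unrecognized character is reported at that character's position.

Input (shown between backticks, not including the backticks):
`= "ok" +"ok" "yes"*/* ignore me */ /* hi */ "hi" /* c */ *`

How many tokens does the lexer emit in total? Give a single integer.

Answer: 8

Derivation:
pos=0: emit EQ '='
pos=2: enter STRING mode
pos=2: emit STR "ok" (now at pos=6)
pos=7: emit PLUS '+'
pos=8: enter STRING mode
pos=8: emit STR "ok" (now at pos=12)
pos=13: enter STRING mode
pos=13: emit STR "yes" (now at pos=18)
pos=18: emit STAR '*'
pos=19: enter COMMENT mode (saw '/*')
exit COMMENT mode (now at pos=34)
pos=35: enter COMMENT mode (saw '/*')
exit COMMENT mode (now at pos=43)
pos=44: enter STRING mode
pos=44: emit STR "hi" (now at pos=48)
pos=49: enter COMMENT mode (saw '/*')
exit COMMENT mode (now at pos=56)
pos=57: emit STAR '*'
DONE. 8 tokens: [EQ, STR, PLUS, STR, STR, STAR, STR, STAR]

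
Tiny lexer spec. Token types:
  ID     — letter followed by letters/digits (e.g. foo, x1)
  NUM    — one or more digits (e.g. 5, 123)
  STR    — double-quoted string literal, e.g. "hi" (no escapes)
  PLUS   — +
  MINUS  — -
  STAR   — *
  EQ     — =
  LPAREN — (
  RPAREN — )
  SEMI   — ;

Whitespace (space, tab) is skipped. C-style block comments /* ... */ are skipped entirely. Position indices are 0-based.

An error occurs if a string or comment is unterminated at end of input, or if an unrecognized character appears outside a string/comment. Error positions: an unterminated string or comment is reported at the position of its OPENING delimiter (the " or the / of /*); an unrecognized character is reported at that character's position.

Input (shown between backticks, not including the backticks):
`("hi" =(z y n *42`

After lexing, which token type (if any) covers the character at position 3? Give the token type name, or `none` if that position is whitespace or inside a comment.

Answer: STR

Derivation:
pos=0: emit LPAREN '('
pos=1: enter STRING mode
pos=1: emit STR "hi" (now at pos=5)
pos=6: emit EQ '='
pos=7: emit LPAREN '('
pos=8: emit ID 'z' (now at pos=9)
pos=10: emit ID 'y' (now at pos=11)
pos=12: emit ID 'n' (now at pos=13)
pos=14: emit STAR '*'
pos=15: emit NUM '42' (now at pos=17)
DONE. 9 tokens: [LPAREN, STR, EQ, LPAREN, ID, ID, ID, STAR, NUM]
Position 3: char is 'i' -> STR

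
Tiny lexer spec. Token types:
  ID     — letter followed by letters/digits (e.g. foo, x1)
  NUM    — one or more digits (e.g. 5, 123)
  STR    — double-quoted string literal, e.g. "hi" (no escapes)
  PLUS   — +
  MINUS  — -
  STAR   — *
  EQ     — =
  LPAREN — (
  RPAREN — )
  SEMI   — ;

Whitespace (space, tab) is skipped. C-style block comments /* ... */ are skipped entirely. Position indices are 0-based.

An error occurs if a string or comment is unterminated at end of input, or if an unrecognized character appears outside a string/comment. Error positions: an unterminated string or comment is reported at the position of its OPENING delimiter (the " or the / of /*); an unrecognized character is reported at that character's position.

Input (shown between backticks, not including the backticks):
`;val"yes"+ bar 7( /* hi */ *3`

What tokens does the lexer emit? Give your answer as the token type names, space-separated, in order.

Answer: SEMI ID STR PLUS ID NUM LPAREN STAR NUM

Derivation:
pos=0: emit SEMI ';'
pos=1: emit ID 'val' (now at pos=4)
pos=4: enter STRING mode
pos=4: emit STR "yes" (now at pos=9)
pos=9: emit PLUS '+'
pos=11: emit ID 'bar' (now at pos=14)
pos=15: emit NUM '7' (now at pos=16)
pos=16: emit LPAREN '('
pos=18: enter COMMENT mode (saw '/*')
exit COMMENT mode (now at pos=26)
pos=27: emit STAR '*'
pos=28: emit NUM '3' (now at pos=29)
DONE. 9 tokens: [SEMI, ID, STR, PLUS, ID, NUM, LPAREN, STAR, NUM]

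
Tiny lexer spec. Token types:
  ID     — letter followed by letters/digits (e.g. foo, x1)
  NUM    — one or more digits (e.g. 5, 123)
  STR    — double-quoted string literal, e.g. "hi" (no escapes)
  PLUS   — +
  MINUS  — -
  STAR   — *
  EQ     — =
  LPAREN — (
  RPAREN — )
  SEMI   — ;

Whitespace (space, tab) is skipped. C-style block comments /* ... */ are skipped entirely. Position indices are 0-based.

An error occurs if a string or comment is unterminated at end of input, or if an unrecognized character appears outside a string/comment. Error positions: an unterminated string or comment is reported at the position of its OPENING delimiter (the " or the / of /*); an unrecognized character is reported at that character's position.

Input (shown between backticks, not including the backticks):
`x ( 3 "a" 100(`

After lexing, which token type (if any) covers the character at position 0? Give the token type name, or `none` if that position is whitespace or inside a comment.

pos=0: emit ID 'x' (now at pos=1)
pos=2: emit LPAREN '('
pos=4: emit NUM '3' (now at pos=5)
pos=6: enter STRING mode
pos=6: emit STR "a" (now at pos=9)
pos=10: emit NUM '100' (now at pos=13)
pos=13: emit LPAREN '('
DONE. 6 tokens: [ID, LPAREN, NUM, STR, NUM, LPAREN]
Position 0: char is 'x' -> ID

Answer: ID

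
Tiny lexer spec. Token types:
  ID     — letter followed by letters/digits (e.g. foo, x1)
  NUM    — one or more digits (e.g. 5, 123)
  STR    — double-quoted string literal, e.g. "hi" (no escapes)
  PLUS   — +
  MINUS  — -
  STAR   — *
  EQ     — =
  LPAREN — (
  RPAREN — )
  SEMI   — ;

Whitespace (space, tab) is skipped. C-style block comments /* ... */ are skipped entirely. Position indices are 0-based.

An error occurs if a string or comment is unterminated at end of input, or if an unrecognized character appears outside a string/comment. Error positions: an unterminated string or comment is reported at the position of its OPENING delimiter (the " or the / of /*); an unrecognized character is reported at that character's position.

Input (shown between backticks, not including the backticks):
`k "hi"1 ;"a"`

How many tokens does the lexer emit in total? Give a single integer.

Answer: 5

Derivation:
pos=0: emit ID 'k' (now at pos=1)
pos=2: enter STRING mode
pos=2: emit STR "hi" (now at pos=6)
pos=6: emit NUM '1' (now at pos=7)
pos=8: emit SEMI ';'
pos=9: enter STRING mode
pos=9: emit STR "a" (now at pos=12)
DONE. 5 tokens: [ID, STR, NUM, SEMI, STR]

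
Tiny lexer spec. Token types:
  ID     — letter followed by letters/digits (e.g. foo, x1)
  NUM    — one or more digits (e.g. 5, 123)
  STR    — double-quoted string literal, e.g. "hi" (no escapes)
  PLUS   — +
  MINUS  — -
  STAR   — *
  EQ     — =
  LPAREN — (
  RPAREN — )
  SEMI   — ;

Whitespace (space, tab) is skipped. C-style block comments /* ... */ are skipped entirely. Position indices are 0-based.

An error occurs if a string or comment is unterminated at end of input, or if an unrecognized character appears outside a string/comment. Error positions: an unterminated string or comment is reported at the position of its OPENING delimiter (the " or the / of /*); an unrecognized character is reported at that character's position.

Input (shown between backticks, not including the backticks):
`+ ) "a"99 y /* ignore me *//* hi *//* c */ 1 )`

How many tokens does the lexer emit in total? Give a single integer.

pos=0: emit PLUS '+'
pos=2: emit RPAREN ')'
pos=4: enter STRING mode
pos=4: emit STR "a" (now at pos=7)
pos=7: emit NUM '99' (now at pos=9)
pos=10: emit ID 'y' (now at pos=11)
pos=12: enter COMMENT mode (saw '/*')
exit COMMENT mode (now at pos=27)
pos=27: enter COMMENT mode (saw '/*')
exit COMMENT mode (now at pos=35)
pos=35: enter COMMENT mode (saw '/*')
exit COMMENT mode (now at pos=42)
pos=43: emit NUM '1' (now at pos=44)
pos=45: emit RPAREN ')'
DONE. 7 tokens: [PLUS, RPAREN, STR, NUM, ID, NUM, RPAREN]

Answer: 7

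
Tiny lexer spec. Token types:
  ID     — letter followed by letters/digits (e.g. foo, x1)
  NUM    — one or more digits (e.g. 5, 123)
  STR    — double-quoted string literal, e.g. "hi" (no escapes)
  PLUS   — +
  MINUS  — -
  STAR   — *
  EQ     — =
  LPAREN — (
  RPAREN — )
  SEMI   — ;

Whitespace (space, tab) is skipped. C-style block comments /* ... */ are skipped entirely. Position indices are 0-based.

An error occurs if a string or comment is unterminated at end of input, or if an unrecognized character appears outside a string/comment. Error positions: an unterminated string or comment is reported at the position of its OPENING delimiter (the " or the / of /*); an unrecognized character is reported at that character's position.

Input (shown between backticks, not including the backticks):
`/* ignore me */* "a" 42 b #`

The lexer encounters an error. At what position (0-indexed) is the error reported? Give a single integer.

Answer: 26

Derivation:
pos=0: enter COMMENT mode (saw '/*')
exit COMMENT mode (now at pos=15)
pos=15: emit STAR '*'
pos=17: enter STRING mode
pos=17: emit STR "a" (now at pos=20)
pos=21: emit NUM '42' (now at pos=23)
pos=24: emit ID 'b' (now at pos=25)
pos=26: ERROR — unrecognized char '#'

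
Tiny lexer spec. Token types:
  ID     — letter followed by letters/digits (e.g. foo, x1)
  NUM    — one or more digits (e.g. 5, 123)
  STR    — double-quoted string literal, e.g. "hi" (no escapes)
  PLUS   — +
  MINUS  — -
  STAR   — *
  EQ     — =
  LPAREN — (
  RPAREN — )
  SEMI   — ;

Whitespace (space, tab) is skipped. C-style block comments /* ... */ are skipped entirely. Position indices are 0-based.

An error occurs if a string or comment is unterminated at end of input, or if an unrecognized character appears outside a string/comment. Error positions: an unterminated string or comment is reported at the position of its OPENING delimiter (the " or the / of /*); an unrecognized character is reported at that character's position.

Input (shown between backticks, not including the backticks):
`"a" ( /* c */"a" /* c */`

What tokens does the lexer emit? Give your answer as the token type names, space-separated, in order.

Answer: STR LPAREN STR

Derivation:
pos=0: enter STRING mode
pos=0: emit STR "a" (now at pos=3)
pos=4: emit LPAREN '('
pos=6: enter COMMENT mode (saw '/*')
exit COMMENT mode (now at pos=13)
pos=13: enter STRING mode
pos=13: emit STR "a" (now at pos=16)
pos=17: enter COMMENT mode (saw '/*')
exit COMMENT mode (now at pos=24)
DONE. 3 tokens: [STR, LPAREN, STR]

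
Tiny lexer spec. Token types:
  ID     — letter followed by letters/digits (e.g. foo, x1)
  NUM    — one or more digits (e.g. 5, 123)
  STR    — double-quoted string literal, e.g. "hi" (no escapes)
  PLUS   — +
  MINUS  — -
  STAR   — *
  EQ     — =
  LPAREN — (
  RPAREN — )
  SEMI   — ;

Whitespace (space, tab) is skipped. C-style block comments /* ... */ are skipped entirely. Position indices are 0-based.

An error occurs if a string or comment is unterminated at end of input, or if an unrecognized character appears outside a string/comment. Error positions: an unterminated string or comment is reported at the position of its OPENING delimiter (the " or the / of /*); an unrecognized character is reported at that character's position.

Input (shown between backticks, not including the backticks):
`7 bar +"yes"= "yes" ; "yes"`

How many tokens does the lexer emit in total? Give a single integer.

Answer: 8

Derivation:
pos=0: emit NUM '7' (now at pos=1)
pos=2: emit ID 'bar' (now at pos=5)
pos=6: emit PLUS '+'
pos=7: enter STRING mode
pos=7: emit STR "yes" (now at pos=12)
pos=12: emit EQ '='
pos=14: enter STRING mode
pos=14: emit STR "yes" (now at pos=19)
pos=20: emit SEMI ';'
pos=22: enter STRING mode
pos=22: emit STR "yes" (now at pos=27)
DONE. 8 tokens: [NUM, ID, PLUS, STR, EQ, STR, SEMI, STR]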